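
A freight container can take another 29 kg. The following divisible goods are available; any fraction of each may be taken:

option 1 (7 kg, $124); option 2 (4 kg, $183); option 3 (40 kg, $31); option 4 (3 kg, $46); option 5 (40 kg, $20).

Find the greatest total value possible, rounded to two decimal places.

364.63

Take in order of value per unit:
- option 2 (183/4 per unit): all 4 → value 183, running total 183.00
- option 1 (124/7 per unit): all 7 → value 124, running total 307.00
- option 4 (46/3 per unit): all 3 → value 46, running total 353.00
- option 3 (31/40 per unit): 15 of 40 → value 15×31/40 = 11.6250, running total 364.63
Total 364.63.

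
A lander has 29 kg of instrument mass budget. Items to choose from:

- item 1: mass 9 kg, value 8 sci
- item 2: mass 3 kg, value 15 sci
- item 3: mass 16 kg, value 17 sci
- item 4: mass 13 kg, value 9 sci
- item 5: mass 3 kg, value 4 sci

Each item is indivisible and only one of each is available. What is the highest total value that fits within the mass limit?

40 sci

Check high-value combinations within 29 kg:
- item 1+item 2+item 3: mass 9+3+16=28, value 8+15+17=40
- item 2+item 3+item 5: mass 3+16+3=22, value 15+17+4=36
- item 1+item 2+item 4+item 5: mass 9+3+13+3=28, value 8+15+9+4=36
Best: 40 sci.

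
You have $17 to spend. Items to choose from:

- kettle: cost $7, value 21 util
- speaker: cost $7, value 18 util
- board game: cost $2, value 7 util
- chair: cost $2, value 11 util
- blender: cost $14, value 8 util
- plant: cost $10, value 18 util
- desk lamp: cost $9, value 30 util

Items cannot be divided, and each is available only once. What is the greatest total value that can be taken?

51 util

Check high-value combinations within $17:
- kettle+desk lamp: cost 7+9=16, value 21+30=51
- kettle+speaker+chair: cost 7+7+2=16, value 21+18+11=50
- board game+chair+desk lamp: cost 2+2+9=13, value 7+11+30=48
- speaker+desk lamp: cost 7+9=16, value 18+30=48
Best: 51 util.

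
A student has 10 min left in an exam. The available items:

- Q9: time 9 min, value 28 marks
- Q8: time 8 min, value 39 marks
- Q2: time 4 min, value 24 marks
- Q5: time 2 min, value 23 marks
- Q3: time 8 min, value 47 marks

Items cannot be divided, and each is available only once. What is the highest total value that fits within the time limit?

70 marks

Check high-value combinations within 10 min:
- Q5+Q3: time 2+8=10, value 23+47=70
- Q8+Q5: time 8+2=10, value 39+23=62
- Q2+Q5: time 4+2=6, value 24+23=47
Best: 70 marks.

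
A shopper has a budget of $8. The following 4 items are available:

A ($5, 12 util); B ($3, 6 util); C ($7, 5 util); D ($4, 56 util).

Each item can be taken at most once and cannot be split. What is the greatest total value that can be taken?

This is a 0/1 knapsack; check combinations near the capacity.
- B+D: cost 3+4=7, value 6+56=62
- D: cost 4, value 56
- A+B: cost 5+3=8, value 12+6=18
Best: 62 util.

62 util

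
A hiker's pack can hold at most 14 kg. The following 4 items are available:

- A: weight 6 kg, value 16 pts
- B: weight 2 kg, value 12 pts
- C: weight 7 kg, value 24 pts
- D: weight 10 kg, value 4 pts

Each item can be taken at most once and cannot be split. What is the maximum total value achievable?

40 pts

Check high-value combinations within 14 kg:
- A+C: weight 6+7=13, value 16+24=40
- B+C: weight 2+7=9, value 12+24=36
- A+B: weight 6+2=8, value 16+12=28
- C: weight 7, value 24
- A: weight 6, value 16
Best: 40 pts.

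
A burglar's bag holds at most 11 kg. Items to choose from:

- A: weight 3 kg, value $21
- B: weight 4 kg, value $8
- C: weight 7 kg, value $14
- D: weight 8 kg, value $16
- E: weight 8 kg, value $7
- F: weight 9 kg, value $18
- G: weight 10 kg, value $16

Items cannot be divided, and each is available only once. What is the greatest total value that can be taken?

$37

Check high-value combinations within 11 kg:
- A+D: weight 3+8=11, value 21+16=37
- A+C: weight 3+7=10, value 21+14=35
- A+B: weight 3+4=7, value 21+8=29
- A+E: weight 3+8=11, value 21+7=28
Best: $37.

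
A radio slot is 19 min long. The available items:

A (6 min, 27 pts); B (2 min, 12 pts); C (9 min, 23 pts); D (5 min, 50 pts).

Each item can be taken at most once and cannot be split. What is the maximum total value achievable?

Check high-value combinations within 19 min:
- A+B+D: duration 6+2+5=13, value 27+12+50=89
- B+C+D: duration 2+9+5=16, value 12+23+50=85
- A+D: duration 6+5=11, value 27+50=77
Best: 89 pts.

89 pts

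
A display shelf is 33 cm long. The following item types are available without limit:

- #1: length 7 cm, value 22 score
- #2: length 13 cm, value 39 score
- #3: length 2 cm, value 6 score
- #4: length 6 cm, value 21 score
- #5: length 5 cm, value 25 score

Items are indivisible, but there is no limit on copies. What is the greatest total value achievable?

Best value-per-unit is #5 at 25/5; filling with it alone gives 6×25 = 150.
Optimal mix: 1×#3 + 6×#5 → length 32, value 156.

156 score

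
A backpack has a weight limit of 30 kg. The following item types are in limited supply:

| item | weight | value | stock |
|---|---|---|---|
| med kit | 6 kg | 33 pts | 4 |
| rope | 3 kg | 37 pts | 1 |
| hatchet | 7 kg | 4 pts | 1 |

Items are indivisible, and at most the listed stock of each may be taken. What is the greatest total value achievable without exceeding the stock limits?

169 pts

Top feasible selections:
- 4×med kit + 1×rope: weight 27, value 169
- 3×med kit + 1×rope + 1×hatchet: weight 28, value 140
- 3×med kit + 1×rope: weight 21, value 136
- 4×med kit: weight 24, value 132
Best: 169 pts.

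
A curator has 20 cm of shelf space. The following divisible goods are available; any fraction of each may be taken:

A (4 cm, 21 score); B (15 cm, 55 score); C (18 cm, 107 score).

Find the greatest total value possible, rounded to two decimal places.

Take in order of value per unit:
- C (107/18 per unit): all 18 → value 107, running total 107.00
- A (21/4 per unit): 2 of 4 → value 2×21/4 = 10.5000, running total 117.50
Total 117.50.

117.50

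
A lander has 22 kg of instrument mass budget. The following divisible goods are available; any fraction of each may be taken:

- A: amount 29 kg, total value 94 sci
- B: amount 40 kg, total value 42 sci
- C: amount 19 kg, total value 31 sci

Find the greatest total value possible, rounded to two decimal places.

Take in order of value per unit:
- A (94/29 per unit): 22 of 29 → value 22×94/29 = 71.3103, running total 71.31
Total 71.31.

71.31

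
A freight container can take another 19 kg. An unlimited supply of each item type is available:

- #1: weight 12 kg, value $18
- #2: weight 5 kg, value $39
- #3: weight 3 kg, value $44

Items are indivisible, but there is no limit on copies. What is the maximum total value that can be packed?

$264

Best value-per-unit is #3 at 44/3, and filling with it alone uses weight 6×3=18. No mix of the others beats 6×44 = 264.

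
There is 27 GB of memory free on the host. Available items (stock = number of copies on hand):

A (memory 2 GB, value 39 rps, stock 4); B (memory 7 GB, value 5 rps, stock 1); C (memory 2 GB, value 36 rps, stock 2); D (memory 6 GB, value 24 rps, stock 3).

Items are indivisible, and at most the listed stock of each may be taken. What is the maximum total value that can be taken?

Top feasible selections:
- 4×A + 2×C + 2×D: memory 24, value 276
- 4×A + 1×B + 2×C + 1×D: memory 25, value 257
Best: 276 rps.

276 rps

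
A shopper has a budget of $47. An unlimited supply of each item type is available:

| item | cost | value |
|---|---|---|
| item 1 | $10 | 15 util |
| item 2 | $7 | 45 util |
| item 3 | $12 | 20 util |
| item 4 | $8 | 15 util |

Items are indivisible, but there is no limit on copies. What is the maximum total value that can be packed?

270 util

Best value-per-unit is item 2 at 45/7, and filling with it alone uses cost 6×7=42. No mix of the others beats 6×45 = 270.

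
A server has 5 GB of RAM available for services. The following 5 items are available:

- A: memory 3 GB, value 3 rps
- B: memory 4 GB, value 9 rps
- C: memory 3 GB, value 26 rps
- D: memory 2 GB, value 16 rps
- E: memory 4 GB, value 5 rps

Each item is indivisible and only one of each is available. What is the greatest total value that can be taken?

42 rps

Check high-value combinations within 5 GB:
- C+D: memory 3+2=5, value 26+16=42
- C: memory 3, value 26
- A+D: memory 3+2=5, value 3+16=19
- D: memory 2, value 16
Best: 42 rps.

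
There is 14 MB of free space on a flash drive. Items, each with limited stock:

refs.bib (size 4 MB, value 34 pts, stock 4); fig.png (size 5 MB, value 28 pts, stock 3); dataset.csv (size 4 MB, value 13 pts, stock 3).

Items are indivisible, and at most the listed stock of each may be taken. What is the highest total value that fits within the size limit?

102 pts

Best selections within size 14 and stock limits:
- 3×refs.bib: size 12, value 102
- 2×refs.bib + 1×fig.png: size 13, value 96
- 1×refs.bib + 2×fig.png: size 14, value 90
Best: 102 pts.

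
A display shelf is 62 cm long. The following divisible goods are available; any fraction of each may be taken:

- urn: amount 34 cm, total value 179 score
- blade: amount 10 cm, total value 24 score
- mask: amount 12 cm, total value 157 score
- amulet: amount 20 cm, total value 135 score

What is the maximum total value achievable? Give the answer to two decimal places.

Take in order of value per unit:
- mask (157/12 per unit): all 12 → value 157, running total 157.00
- amulet (135/20 per unit): all 20 → value 135, running total 292.00
- urn (179/34 per unit): 30 of 34 → value 30×179/34 = 157.9412, running total 449.94
Total 449.94.

449.94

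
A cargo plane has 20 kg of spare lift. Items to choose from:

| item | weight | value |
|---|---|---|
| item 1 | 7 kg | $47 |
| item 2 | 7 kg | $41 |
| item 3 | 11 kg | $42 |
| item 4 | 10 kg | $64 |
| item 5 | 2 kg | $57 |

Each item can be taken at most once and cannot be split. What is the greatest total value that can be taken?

$168

Check high-value combinations within 20 kg:
- item 1+item 4+item 5: weight 7+10+2=19, value 47+64+57=168
- item 2+item 4+item 5: weight 7+10+2=19, value 41+64+57=162
- item 1+item 3+item 5: weight 7+11+2=20, value 47+42+57=146
Best: $168.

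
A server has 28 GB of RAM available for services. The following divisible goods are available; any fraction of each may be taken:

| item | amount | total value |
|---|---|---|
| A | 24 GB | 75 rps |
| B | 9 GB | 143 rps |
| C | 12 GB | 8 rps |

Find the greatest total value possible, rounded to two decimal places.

202.38

Take in order of value per unit:
- B (143/9 per unit): all 9 → value 143, running total 143.00
- A (75/24 per unit): 19 of 24 → value 19×75/24 = 59.3750, running total 202.38
Total 202.38.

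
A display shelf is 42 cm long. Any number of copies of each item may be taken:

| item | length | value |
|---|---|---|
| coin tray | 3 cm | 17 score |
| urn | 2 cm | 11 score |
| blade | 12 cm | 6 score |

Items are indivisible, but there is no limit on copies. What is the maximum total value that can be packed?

238 score

Best value-per-unit is coin tray at 17/3, and filling with it alone uses length 14×3=42. No mix of the others beats 14×17 = 238.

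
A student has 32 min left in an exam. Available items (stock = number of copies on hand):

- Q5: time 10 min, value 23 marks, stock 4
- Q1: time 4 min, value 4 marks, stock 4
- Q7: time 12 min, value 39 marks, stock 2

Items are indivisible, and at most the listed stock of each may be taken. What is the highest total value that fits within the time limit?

Top feasible selections:
- 2×Q1 + 2×Q7: time 32, value 86
- 2×Q5 + 1×Q7: time 32, value 85
- 1×Q1 + 2×Q7: time 28, value 82
Best: 86 marks.

86 marks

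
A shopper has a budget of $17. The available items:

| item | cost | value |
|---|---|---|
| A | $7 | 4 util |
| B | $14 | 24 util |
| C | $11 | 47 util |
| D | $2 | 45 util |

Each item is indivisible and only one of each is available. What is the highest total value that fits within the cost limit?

92 util

Check high-value combinations within $17:
- C+D: cost 11+2=13, value 47+45=92
- B+D: cost 14+2=16, value 24+45=69
- A+D: cost 7+2=9, value 4+45=49
Best: 92 util.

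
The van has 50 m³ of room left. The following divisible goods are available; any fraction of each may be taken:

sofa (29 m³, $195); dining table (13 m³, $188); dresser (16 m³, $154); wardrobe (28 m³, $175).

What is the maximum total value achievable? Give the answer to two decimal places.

483.21

Take in order of value per unit:
- dining table (188/13 per unit): all 13 → value 188, running total 188.00
- dresser (154/16 per unit): all 16 → value 154, running total 342.00
- sofa (195/29 per unit): 21 of 29 → value 21×195/29 = 141.2069, running total 483.21
Total 483.21.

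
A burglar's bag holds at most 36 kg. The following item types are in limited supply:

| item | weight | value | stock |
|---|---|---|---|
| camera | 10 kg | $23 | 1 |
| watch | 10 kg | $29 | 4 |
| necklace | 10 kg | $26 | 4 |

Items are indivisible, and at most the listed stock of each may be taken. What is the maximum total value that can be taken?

$87

Best selections within weight 36 and stock limits:
- 3×watch: weight 30, value 87
- 2×watch + 1×necklace: weight 30, value 84
- 1×watch + 2×necklace: weight 30, value 81
- 1×camera + 2×watch: weight 30, value 81
Best: $87.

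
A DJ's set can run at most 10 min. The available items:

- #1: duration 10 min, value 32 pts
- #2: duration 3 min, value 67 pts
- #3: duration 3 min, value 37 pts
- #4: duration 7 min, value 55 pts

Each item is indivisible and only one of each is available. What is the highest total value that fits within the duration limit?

Check high-value combinations within 10 min:
- #2+#4: duration 3+7=10, value 67+55=122
- #2+#3: duration 3+3=6, value 67+37=104
- #3+#4: duration 3+7=10, value 37+55=92
- #2: duration 3, value 67
- #4: duration 7, value 55
Best: 122 pts.

122 pts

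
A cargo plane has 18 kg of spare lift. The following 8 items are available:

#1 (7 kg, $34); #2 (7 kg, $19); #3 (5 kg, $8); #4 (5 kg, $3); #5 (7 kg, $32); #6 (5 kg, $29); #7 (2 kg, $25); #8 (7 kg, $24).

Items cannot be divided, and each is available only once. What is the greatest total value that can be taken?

This is a 0/1 knapsack; check combinations near the capacity.
- #1+#5+#7: weight 7+7+2=16, value 34+32+25=91
- #1+#6+#7: weight 7+5+2=14, value 34+29+25=88
- #5+#6+#7: weight 7+5+2=14, value 32+29+25=86
- #1+#7+#8: weight 7+2+7=16, value 34+25+24=83
Best: $91.

$91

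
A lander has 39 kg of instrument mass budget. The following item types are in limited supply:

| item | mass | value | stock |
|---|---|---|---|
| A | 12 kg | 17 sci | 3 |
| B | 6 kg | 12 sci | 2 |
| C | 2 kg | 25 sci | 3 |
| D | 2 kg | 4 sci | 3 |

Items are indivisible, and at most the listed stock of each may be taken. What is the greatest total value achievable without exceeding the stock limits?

128 sci

Top feasible selections:
- 1×A + 2×B + 3×C + 3×D: mass 36, value 128
- 2×A + 1×B + 3×C + 1×D: mass 38, value 125
Best: 128 sci.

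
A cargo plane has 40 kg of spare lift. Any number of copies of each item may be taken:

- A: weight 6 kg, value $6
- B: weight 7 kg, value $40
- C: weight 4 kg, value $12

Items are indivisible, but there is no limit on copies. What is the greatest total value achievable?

$212

Best value-per-unit is B at 40/7; filling with it alone gives 5×40 = 200.
Optimal mix: 5×B + 1×C → weight 39, value 212.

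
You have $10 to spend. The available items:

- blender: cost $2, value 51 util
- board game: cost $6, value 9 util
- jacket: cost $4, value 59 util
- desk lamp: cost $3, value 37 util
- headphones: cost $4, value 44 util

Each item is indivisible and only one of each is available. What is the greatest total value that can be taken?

154 util

This is a 0/1 knapsack; check combinations near the capacity.
- blender+jacket+headphones: cost 2+4+4=10, value 51+59+44=154
- blender+jacket+desk lamp: cost 2+4+3=9, value 51+59+37=147
- blender+desk lamp+headphones: cost 2+3+4=9, value 51+37+44=132
- blender+jacket: cost 2+4=6, value 51+59=110
Best: 154 util.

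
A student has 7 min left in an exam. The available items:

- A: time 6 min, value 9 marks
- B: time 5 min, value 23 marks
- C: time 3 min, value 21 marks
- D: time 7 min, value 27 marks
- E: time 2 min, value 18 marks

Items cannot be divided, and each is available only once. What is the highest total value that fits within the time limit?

Check high-value combinations within 7 min:
- B+E: time 5+2=7, value 23+18=41
- C+E: time 3+2=5, value 21+18=39
- D: time 7, value 27
Best: 41 marks.

41 marks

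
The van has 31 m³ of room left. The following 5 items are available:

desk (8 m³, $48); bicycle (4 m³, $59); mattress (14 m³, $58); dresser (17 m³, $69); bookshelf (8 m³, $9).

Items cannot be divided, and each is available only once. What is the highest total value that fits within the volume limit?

$176

Check high-value combinations within 31 m³:
- desk+bicycle+dresser: volume 8+4+17=29, value 48+59+69=176
- desk+bicycle+mattress: volume 8+4+14=26, value 48+59+58=165
- bicycle+dresser+bookshelf: volume 4+17+8=29, value 59+69+9=137
- bicycle+dresser: volume 4+17=21, value 59+69=128
- mattress+dresser: volume 14+17=31, value 58+69=127
Best: $176.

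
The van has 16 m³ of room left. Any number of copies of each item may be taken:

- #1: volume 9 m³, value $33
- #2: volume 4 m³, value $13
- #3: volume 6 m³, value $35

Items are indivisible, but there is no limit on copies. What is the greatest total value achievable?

Best value-per-unit is #3 at 35/6; filling with it alone gives 2×35 = 70.
Optimal mix: 1×#2 + 2×#3 → volume 16, value 83.

$83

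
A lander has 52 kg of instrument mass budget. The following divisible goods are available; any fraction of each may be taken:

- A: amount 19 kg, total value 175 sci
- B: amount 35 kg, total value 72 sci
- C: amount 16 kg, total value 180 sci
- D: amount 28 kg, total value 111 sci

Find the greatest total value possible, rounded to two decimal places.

422.39

Take in order of value per unit:
- C (180/16 per unit): all 16 → value 180, running total 180.00
- A (175/19 per unit): all 19 → value 175, running total 355.00
- D (111/28 per unit): 17 of 28 → value 17×111/28 = 67.3929, running total 422.39
Total 422.39.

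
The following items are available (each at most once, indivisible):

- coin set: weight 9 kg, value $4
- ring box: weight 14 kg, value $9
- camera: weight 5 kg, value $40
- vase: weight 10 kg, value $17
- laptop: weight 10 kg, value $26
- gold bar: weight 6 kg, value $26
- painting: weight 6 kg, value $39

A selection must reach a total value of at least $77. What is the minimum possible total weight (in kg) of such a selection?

11

Subsets with value ≥ 77, sorted by total weight:
- camera+painting: weight 11, value 79
- camera+gold bar+painting: weight 17, value 105
Minimum weight: 11 kg.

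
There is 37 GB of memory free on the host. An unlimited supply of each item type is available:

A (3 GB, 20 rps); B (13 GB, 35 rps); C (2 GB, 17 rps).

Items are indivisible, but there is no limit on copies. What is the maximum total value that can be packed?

309 rps

Best value-per-unit is C at 17/2; filling with it alone gives 18×17 = 306.
Optimal mix: 1×A + 17×C → memory 37, value 309.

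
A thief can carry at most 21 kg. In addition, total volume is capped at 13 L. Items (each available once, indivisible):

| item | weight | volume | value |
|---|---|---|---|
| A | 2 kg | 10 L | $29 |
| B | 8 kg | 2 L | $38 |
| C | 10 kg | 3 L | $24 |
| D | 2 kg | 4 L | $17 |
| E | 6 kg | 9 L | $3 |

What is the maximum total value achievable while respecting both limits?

Feasible sets respecting both limits:
- B+C+D: weight 20, volume 9, value 79
- A+B: weight 10, volume 12, value 67
- B+C: weight 18, volume 5, value 62
- B+D: weight 10, volume 6, value 55
Best: $79.

$79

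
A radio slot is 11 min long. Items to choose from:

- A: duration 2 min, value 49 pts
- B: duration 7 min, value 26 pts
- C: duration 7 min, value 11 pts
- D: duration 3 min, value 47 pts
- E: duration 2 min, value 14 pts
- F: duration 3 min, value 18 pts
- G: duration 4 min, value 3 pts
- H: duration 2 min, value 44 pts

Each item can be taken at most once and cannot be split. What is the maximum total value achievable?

158 pts

Check high-value combinations within 11 min:
- A+D+F+H: duration 2+3+3+2=10, value 49+47+18+44=158
- A+D+E+H: duration 2+3+2+2=9, value 49+47+14+44=154
- A+D+G+H: duration 2+3+4+2=11, value 49+47+3+44=143
- A+D+H: duration 2+3+2=7, value 49+47+44=140
Best: 158 pts.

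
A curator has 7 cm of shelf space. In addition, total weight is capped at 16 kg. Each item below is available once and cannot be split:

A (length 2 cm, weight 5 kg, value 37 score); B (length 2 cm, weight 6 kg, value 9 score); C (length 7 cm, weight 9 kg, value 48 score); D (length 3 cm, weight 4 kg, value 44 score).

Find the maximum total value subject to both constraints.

90 score

Feasible sets respecting both limits:
- A+B+D: length 7, weight 15, value 90
- A+D: length 5, weight 9, value 81
- B+D: length 5, weight 10, value 53
- C: length 7, weight 9, value 48
Best: 90 score.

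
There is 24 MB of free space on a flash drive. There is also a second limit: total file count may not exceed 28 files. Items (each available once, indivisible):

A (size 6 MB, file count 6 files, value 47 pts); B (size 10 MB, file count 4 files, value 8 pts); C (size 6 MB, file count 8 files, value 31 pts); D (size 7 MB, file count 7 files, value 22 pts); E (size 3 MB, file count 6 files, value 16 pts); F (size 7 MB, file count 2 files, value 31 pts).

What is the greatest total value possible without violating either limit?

Feasible sets respecting both limits:
- A+C+E+F: size 22, file count 22, value 125
- A+C+D+E: size 22, file count 27, value 116
- A+D+E+F: size 23, file count 21, value 116
Best: 125 pts.

125 pts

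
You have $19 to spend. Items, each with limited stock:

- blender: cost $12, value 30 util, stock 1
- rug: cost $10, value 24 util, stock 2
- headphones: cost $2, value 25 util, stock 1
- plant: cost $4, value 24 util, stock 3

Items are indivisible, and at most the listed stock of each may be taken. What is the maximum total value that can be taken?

97 util

Best selections within cost 19 and stock limits:
- 1×headphones + 3×plant: cost 14, value 97
- 1×blender + 1×headphones + 1×plant: cost 18, value 79
- 1×headphones + 2×plant: cost 10, value 73
- 1×rug + 1×headphones + 1×plant: cost 16, value 73
Best: 97 util.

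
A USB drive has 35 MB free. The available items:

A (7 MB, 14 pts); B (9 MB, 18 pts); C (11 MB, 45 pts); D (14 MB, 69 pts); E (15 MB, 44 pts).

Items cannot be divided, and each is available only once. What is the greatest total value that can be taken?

132 pts

Check high-value combinations within 35 MB:
- B+C+D: size 9+11+14=34, value 18+45+69=132
- A+C+D: size 7+11+14=32, value 14+45+69=128
- C+D: size 11+14=25, value 45+69=114
- D+E: size 14+15=29, value 69+44=113
- B+C+E: size 9+11+15=35, value 18+45+44=107
Best: 132 pts.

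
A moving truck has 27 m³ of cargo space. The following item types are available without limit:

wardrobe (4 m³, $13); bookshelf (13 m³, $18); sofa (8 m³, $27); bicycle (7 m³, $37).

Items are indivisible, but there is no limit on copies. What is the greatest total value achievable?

Best value-per-unit is bicycle at 37/7; filling with it alone gives 3×37 = 111.
Optimal mix: 1×wardrobe + 3×bicycle → volume 25, value 124.

$124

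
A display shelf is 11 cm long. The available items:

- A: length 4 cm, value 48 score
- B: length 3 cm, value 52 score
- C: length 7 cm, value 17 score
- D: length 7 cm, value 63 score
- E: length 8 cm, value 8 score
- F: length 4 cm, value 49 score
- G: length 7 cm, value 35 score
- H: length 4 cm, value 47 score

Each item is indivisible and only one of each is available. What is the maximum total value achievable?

Check high-value combinations within 11 cm:
- A+B+F: length 4+3+4=11, value 48+52+49=149
- B+F+H: length 3+4+4=11, value 52+49+47=148
- A+B+H: length 4+3+4=11, value 48+52+47=147
- B+D: length 3+7=10, value 52+63=115
- D+F: length 7+4=11, value 63+49=112
Best: 149 score.

149 score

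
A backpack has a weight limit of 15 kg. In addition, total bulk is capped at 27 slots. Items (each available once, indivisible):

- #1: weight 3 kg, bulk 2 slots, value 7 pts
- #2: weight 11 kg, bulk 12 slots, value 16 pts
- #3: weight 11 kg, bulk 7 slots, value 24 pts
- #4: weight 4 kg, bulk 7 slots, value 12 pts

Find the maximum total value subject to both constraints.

Feasible sets respecting both limits:
- #3+#4: weight 15, bulk 14, value 36
- #1+#3: weight 14, bulk 9, value 31
- #2+#4: weight 15, bulk 19, value 28
- #3: weight 11, bulk 7, value 24
Best: 36 pts.

36 pts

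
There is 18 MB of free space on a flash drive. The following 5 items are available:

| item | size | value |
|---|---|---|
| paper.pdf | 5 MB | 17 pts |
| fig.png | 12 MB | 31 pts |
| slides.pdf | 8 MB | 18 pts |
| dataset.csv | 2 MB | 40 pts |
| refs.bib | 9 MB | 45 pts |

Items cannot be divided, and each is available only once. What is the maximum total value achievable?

102 pts

Check high-value combinations within 18 MB:
- paper.pdf+dataset.csv+refs.bib: size 5+2+9=16, value 17+40+45=102
- dataset.csv+refs.bib: size 2+9=11, value 40+45=85
- paper.pdf+slides.pdf+dataset.csv: size 5+8+2=15, value 17+18+40=75
Best: 102 pts.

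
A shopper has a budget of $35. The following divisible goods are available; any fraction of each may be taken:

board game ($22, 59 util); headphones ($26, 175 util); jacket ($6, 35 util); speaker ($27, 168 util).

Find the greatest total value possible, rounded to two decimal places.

231.00

Take in order of value per unit:
- headphones (175/26 per unit): all 26 → value 175, running total 175.00
- speaker (168/27 per unit): 9 of 27 → value 9×168/27 = 56.0000, running total 231.00
Total 231.00.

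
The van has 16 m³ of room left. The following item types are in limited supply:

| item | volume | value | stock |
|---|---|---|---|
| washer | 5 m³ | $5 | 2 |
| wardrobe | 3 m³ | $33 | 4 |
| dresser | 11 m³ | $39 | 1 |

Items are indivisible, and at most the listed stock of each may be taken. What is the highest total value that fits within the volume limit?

$132

Top feasible selections:
- 4×wardrobe: volume 12, value 132
- 1×washer + 3×wardrobe: volume 14, value 104
Best: $132.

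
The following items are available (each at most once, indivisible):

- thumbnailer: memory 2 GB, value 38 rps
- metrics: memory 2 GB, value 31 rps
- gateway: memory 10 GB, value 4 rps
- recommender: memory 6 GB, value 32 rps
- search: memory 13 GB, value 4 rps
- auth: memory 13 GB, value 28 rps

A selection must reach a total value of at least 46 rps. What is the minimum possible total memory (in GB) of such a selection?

Subsets with value ≥ 46, sorted by total memory:
- thumbnailer+metrics: memory 4, value 69
- thumbnailer+recommender: memory 8, value 70
- metrics+recommender: memory 8, value 63
Minimum memory: 4 GB.

4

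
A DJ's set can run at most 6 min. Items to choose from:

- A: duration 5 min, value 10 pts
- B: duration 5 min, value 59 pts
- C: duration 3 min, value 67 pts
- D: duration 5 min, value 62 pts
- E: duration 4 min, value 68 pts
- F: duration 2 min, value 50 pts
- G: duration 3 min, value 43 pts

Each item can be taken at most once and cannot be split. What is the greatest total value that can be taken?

Check high-value combinations within 6 min:
- E+F: duration 4+2=6, value 68+50=118
- C+F: duration 3+2=5, value 67+50=117
- C+G: duration 3+3=6, value 67+43=110
Best: 118 pts.

118 pts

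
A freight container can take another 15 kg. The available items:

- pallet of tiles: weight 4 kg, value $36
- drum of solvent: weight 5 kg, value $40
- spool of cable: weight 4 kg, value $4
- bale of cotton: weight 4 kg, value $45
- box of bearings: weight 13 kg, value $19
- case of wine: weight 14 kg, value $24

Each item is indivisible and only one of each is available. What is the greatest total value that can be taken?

$121

Check high-value combinations within 15 kg:
- pallet of tiles+drum of solvent+bale of cotton: weight 4+5+4=13, value 36+40+45=121
- drum of solvent+spool of cable+bale of cotton: weight 5+4+4=13, value 40+4+45=89
- drum of solvent+bale of cotton: weight 5+4=9, value 40+45=85
Best: $121.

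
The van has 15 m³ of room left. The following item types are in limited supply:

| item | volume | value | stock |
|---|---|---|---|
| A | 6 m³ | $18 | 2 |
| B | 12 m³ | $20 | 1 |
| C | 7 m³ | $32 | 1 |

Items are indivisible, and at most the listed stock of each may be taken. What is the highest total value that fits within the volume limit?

$50

Top feasible selections:
- 1×A + 1×C: volume 13, value 50
- 2×A: volume 12, value 36
- 1×C: volume 7, value 32
- 1×B: volume 12, value 20
Best: $50.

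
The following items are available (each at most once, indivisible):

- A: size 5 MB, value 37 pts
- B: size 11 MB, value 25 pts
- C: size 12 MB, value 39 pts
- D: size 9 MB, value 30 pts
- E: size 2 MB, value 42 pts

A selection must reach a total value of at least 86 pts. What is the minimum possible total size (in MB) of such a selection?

16

Subsets with value ≥ 86, sorted by total size:
- A+D+E: size 16, value 109
- A+B+E: size 18, value 104
Minimum size: 16 MB.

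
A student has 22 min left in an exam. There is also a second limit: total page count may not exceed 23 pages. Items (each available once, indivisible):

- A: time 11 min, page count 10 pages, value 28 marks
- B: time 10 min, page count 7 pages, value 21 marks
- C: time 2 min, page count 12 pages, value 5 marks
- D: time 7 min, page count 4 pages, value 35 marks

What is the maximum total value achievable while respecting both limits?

63 marks

Feasible sets respecting both limits:
- A+D: time 18, page count 14, value 63
- B+C+D: time 19, page count 23, value 61
- B+D: time 17, page count 11, value 56
- A+B: time 21, page count 17, value 49
Best: 63 marks.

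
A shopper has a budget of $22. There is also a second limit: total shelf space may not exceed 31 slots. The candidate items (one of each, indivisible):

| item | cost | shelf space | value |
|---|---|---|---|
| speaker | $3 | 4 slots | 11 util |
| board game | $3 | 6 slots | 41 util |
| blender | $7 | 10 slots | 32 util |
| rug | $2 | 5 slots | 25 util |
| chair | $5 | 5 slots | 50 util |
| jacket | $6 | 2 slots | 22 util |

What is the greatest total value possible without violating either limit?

Feasible sets respecting both limits:
- speaker+board game+blender+rug+chair: cost 20, shelf space 30, value 159
- speaker+board game+rug+chair+jacket: cost 19, shelf space 22, value 149
- board game+blender+rug+chair: cost 17, shelf space 26, value 148
Best: 159 util.

159 util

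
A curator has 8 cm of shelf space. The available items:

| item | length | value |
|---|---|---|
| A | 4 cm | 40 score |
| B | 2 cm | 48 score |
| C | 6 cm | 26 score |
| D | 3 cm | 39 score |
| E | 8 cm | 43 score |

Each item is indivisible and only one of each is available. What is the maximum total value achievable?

88 score

Check high-value combinations within 8 cm:
- A+B: length 4+2=6, value 40+48=88
- B+D: length 2+3=5, value 48+39=87
- A+D: length 4+3=7, value 40+39=79
- B+C: length 2+6=8, value 48+26=74
Best: 88 score.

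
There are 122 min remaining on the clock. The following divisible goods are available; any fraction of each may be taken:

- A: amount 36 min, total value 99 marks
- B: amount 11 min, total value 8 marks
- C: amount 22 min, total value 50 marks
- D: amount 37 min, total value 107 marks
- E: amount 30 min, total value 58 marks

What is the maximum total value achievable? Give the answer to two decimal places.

Take in order of value per unit:
- D (107/37 per unit): all 37 → value 107, running total 107.00
- A (99/36 per unit): all 36 → value 99, running total 206.00
- C (50/22 per unit): all 22 → value 50, running total 256.00
- E (58/30 per unit): 27 of 30 → value 27×58/30 = 52.2000, running total 308.20
Total 308.20.

308.20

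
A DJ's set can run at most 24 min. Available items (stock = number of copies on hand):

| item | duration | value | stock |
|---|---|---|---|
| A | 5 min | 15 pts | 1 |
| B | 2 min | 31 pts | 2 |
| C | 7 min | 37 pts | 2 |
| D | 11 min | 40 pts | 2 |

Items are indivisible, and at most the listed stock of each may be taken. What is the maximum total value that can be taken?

151 pts

Best selections within duration 24 and stock limits:
- 1×A + 2×B + 2×C: duration 23, value 151
- 2×B + 1×C + 1×D: duration 22, value 139
- 2×B + 2×C: duration 18, value 136
Best: 151 pts.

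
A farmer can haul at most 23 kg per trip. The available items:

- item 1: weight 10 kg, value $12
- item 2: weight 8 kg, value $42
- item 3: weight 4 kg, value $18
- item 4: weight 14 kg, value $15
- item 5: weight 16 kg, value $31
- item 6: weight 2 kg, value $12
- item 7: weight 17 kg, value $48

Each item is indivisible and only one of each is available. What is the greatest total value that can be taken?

Check high-value combinations within 23 kg:
- item 3+item 6+item 7: weight 4+2+17=23, value 18+12+48=78
- item 2+item 3+item 6: weight 8+4+2=14, value 42+18+12=72
- item 1+item 2+item 3: weight 10+8+4=22, value 12+42+18=72
Best: $78.

$78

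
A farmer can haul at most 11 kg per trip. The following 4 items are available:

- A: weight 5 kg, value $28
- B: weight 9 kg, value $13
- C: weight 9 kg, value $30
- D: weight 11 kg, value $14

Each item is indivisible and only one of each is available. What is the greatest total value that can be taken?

This is a 0/1 knapsack; check combinations near the capacity.
- C: weight 9, value 30
- A: weight 5, value 28
- D: weight 11, value 14
- B: weight 9, value 13
Best: $30.

$30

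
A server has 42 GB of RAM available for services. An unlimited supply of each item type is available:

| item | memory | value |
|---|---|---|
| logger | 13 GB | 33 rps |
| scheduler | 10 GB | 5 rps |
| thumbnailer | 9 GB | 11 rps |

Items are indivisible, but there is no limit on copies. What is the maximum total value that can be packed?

Best value-per-unit is logger at 33/13, and filling with it alone uses memory 3×13=39. No mix of the others beats 3×33 = 99.

99 rps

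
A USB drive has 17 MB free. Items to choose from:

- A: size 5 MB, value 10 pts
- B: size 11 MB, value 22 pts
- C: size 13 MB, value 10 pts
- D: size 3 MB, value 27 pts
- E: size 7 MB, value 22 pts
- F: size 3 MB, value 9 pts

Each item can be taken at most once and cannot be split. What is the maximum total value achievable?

Check high-value combinations within 17 MB:
- A+D+E: size 5+3+7=15, value 10+27+22=59
- D+E+F: size 3+7+3=13, value 27+22+9=58
- B+D+F: size 11+3+3=17, value 22+27+9=58
Best: 59 pts.

59 pts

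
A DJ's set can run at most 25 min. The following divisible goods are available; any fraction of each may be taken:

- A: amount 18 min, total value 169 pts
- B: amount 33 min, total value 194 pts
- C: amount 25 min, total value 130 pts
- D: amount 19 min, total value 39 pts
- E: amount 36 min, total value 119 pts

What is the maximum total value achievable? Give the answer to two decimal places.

Take in order of value per unit:
- A (169/18 per unit): all 18 → value 169, running total 169.00
- B (194/33 per unit): 7 of 33 → value 7×194/33 = 41.1515, running total 210.15
Total 210.15.

210.15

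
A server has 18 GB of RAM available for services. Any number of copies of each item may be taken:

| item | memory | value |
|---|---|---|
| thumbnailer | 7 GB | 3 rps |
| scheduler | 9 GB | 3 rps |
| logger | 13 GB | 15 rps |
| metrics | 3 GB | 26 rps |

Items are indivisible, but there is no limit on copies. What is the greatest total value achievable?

156 rps

Best value-per-unit is metrics at 26/3, and filling with it alone uses memory 6×3=18. No mix of the others beats 6×26 = 156.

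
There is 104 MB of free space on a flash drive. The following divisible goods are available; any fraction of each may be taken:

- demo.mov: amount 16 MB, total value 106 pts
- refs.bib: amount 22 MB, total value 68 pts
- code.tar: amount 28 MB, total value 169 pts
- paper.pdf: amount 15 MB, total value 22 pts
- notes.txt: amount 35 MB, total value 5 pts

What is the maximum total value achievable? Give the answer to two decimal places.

Take in order of value per unit:
- demo.mov (106/16 per unit): all 16 → value 106, running total 106.00
- code.tar (169/28 per unit): all 28 → value 169, running total 275.00
- refs.bib (68/22 per unit): all 22 → value 68, running total 343.00
- paper.pdf (22/15 per unit): all 15 → value 22, running total 365.00
- notes.txt (5/35 per unit): 23 of 35 → value 23×5/35 = 3.2857, running total 368.29
Total 368.29.

368.29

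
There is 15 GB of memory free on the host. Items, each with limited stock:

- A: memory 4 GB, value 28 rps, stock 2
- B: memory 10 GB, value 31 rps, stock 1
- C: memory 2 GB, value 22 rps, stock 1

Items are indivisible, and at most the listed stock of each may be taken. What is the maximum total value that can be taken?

78 rps

Top feasible selections:
- 2×A + 1×C: memory 10, value 78
- 1×A + 1×B: memory 14, value 59
- 2×A: memory 8, value 56
Best: 78 rps.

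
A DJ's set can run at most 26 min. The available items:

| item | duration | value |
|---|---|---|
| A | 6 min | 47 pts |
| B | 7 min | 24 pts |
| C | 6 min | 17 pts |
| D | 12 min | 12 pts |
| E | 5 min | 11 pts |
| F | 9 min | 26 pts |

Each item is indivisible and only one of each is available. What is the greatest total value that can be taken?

This is a 0/1 knapsack; check combinations near the capacity.
- A+C+E+F: duration 6+6+5+9=26, value 47+17+11+26=101
- A+B+C+E: duration 6+7+6+5=24, value 47+24+17+11=99
- A+B+F: duration 6+7+9=22, value 47+24+26=97
- A+C+F: duration 6+6+9=21, value 47+17+26=90
- A+B+C: duration 6+7+6=19, value 47+24+17=88
Best: 101 pts.

101 pts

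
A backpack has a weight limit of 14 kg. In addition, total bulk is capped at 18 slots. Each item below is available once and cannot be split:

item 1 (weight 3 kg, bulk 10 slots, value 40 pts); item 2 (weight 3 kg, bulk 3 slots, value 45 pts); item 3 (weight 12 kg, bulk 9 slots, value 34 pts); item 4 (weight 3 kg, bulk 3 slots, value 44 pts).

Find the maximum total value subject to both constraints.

129 pts

Feasible sets respecting both limits:
- item 1+item 2+item 4: weight 9, bulk 16, value 129
- item 2+item 4: weight 6, bulk 6, value 89
- item 1+item 2: weight 6, bulk 13, value 85
- item 1+item 4: weight 6, bulk 13, value 84
Best: 129 pts.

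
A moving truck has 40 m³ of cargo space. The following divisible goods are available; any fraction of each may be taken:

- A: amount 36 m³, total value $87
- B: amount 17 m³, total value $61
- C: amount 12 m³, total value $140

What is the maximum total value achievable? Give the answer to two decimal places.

227.58

Take in order of value per unit:
- C (140/12 per unit): all 12 → value 140, running total 140.00
- B (61/17 per unit): all 17 → value 61, running total 201.00
- A (87/36 per unit): 11 of 36 → value 11×87/36 = 26.5833, running total 227.58
Total 227.58.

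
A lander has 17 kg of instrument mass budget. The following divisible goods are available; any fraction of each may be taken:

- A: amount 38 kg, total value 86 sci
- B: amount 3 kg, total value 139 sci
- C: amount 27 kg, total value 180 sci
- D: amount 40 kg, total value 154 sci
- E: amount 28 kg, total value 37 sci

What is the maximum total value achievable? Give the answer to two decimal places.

Take in order of value per unit:
- B (139/3 per unit): all 3 → value 139, running total 139.00
- C (180/27 per unit): 14 of 27 → value 14×180/27 = 93.3333, running total 232.33
Total 232.33.

232.33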